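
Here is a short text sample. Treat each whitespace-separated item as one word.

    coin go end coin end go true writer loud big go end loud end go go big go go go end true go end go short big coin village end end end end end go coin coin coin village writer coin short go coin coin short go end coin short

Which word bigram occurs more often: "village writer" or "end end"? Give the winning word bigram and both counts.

"end end" (4 vs 1)

"village writer": 1 occurrence
"end end": 4 occurrences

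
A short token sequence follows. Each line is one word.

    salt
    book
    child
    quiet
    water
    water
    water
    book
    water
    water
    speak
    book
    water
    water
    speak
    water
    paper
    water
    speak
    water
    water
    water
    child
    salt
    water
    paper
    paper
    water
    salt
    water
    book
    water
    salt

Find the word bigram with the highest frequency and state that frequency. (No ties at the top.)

Bigram frequencies (highest first):
  water water: 6
  book water: 3
  water speak: 3
  water book: 2
  speak water: 2
  water paper: 2
  … (11 more, each ≤ 2)

"water water", 6 times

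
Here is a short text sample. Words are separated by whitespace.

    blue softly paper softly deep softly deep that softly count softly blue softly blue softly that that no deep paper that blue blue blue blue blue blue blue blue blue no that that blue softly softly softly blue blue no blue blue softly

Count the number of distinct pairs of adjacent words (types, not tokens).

22

43 tokens → 42 bigram windows in total.
Repeated bigrams (each contributes count−1 duplicates):
  blue blue: 10
  blue softly: 5
  softly blue: 3
  blue no: 2
  softly deep: 2
  softly softly: 2
  that blue: 2
  that that: 2
20 duplicate windows → 42 − 20 = 22 distinct.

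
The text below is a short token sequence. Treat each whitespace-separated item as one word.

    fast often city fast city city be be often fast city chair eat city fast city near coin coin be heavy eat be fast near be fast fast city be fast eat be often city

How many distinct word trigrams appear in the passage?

32

35 tokens → 33 trigram windows in total.
Repeated trigrams (each contributes count−1 duplicates):
  city fast city: 2
1 duplicate windows → 33 − 1 = 32 distinct.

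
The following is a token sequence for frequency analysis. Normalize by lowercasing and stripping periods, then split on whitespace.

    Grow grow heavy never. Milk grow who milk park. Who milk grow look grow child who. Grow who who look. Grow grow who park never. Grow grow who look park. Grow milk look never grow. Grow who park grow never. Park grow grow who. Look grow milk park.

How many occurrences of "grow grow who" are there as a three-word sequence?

4

Scanning the 46 overlapping trigram windows for "grow grow who":
  position 21–23: grow grow who
  position 26–28: grow grow who
  position 35–37: grow grow who
  position 42–44: grow grow who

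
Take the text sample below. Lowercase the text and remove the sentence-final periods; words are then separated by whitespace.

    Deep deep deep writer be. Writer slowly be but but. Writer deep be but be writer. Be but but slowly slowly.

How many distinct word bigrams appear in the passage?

14

21 tokens → 20 bigram windows in total.
Repeated bigrams (each contributes count−1 duplicates):
  be but: 3
  be writer: 2
  but but: 2
  deep deep: 2
  writer be: 2
6 duplicate windows → 20 − 6 = 14 distinct.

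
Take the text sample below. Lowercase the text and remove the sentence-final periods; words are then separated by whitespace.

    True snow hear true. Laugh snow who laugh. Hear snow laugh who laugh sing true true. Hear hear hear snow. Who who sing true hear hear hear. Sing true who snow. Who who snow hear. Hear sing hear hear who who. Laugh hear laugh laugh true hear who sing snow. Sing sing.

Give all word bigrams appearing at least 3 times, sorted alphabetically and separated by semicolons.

Bigram counts meeting the condition (at least 3 times):
  hear hear: 6
  sing true: 3
  snow who: 3
  true hear: 3
  who laugh: 3
  who who: 3

hear hear; sing true; snow who; true hear; who laugh; who who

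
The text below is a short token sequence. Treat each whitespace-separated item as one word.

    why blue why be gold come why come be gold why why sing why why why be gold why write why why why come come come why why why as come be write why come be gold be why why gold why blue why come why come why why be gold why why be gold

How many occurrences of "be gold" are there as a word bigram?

Scanning the 54 overlapping bigram windows for "be gold":
  position 4–5: be gold
  position 9–10: be gold
  position 17–18: be gold
  position 36–37: be gold
  position 50–51: be gold
  position 54–55: be gold

6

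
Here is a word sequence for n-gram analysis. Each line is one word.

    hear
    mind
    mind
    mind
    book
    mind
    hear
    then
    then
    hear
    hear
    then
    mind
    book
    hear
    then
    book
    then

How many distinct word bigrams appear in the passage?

18 tokens → 17 bigram windows in total.
Repeated bigrams (each contributes count−1 duplicates):
  hear then: 3
  mind book: 2
  mind mind: 2
4 duplicate windows → 17 − 4 = 13 distinct.

13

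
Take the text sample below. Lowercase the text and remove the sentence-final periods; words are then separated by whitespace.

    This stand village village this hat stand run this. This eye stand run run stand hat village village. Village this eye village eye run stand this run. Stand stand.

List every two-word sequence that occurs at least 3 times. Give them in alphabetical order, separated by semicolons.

run stand; village village

Bigram counts meeting the condition (at least 3 times):
  run stand: 3
  village village: 3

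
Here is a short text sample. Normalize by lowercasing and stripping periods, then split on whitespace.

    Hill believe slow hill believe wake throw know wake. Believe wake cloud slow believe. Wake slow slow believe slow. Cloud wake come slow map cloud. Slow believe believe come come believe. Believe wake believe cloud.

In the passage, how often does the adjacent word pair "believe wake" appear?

Scanning the 34 overlapping bigram windows for "believe wake":
  position 5–6: believe wake
  position 10–11: believe wake
  position 14–15: believe wake
  position 32–33: believe wake

4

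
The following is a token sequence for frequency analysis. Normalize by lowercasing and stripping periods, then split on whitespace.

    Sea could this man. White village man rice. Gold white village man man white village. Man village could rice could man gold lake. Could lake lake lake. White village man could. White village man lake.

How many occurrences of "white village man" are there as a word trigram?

5

Scanning the 33 overlapping trigram windows for "white village man":
  position 5–7: white village man
  position 10–12: white village man
  position 14–16: white village man
  position 28–30: white village man
  position 32–34: white village man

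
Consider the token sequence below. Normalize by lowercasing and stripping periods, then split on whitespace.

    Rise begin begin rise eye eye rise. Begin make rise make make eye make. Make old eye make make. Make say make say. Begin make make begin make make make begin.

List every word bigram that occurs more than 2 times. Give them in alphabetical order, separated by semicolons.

Bigram counts meeting the condition (more than 2 times):
  begin make: 3
  make make: 7

begin make; make make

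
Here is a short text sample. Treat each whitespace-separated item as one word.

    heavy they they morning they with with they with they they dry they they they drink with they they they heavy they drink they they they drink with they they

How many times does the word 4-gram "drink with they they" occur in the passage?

2

Scanning the 27 overlapping 4-gram windows for "drink with they they":
  position 16–19: drink with they they
  position 27–30: drink with they they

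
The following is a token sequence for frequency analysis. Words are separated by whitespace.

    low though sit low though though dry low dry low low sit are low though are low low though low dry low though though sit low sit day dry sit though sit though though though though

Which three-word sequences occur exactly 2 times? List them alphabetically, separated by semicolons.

low dry low; low though though; though sit low; though though though

Trigram counts meeting the condition (exactly 2 times):
  low dry low: 2
  low though though: 2
  though sit low: 2
  though though though: 2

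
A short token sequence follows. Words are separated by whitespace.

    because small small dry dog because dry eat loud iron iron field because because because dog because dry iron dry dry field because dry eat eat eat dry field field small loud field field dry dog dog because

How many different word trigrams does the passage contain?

34

38 tokens → 36 trigram windows in total.
Repeated trigrams (each contributes count−1 duplicates):
  because dry eat: 2
  dog because dry: 2
2 duplicate windows → 36 − 2 = 34 distinct.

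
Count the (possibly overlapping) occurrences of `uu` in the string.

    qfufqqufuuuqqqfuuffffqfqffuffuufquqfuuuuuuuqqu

Sliding a length-2 window over the 46 characters (45 positions):
  position 9–10: uu
  position 10–11: uu
  position 16–17: uu
  position 30–31: uu
  position 37–38: uu
  position 38–39: uu
  position 39–40: uu
  position 40–41: uu
  position 41–42: uu
  position 42–43: uu

10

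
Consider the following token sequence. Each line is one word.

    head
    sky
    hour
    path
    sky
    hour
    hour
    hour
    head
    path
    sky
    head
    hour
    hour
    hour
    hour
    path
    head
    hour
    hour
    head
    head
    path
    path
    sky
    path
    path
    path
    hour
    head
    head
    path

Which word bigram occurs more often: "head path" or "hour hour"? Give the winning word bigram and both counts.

"head path": 3 occurrences
"hour hour": 6 occurrences

"hour hour" (6 vs 3)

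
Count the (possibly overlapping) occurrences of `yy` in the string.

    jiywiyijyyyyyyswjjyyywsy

7

Sliding a length-2 window over the 24 characters (23 positions):
  position 9–10: yy
  position 10–11: yy
  position 11–12: yy
  position 12–13: yy
  position 13–14: yy
  position 19–20: yy
  position 20–21: yy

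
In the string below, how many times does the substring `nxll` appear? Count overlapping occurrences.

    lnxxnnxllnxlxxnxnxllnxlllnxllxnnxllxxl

Sliding a length-4 window over the 38 characters (35 positions):
  position 6–9: nxll
  position 17–20: nxll
  position 21–24: nxll
  position 26–29: nxll
  position 32–35: nxll

5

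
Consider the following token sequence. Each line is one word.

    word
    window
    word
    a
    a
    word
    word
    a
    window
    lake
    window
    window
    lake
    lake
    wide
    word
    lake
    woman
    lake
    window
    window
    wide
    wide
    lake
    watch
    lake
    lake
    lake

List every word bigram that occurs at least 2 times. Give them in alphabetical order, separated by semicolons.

Bigram counts meeting the condition (at least 2 times):
  lake lake: 3
  lake window: 2
  window lake: 2
  window window: 2
  word a: 2

lake lake; lake window; window lake; window window; word a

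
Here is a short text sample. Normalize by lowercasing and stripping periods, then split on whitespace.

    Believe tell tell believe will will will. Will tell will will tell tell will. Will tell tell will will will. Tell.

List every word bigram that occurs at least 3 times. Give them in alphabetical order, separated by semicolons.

tell tell; tell will; will tell; will will

Bigram counts meeting the condition (at least 3 times):
  tell tell: 3
  tell will: 3
  will tell: 4
  will will: 7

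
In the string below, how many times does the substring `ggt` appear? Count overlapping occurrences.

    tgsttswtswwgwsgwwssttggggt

1

Sliding a length-3 window over the 26 characters (24 positions):
  position 24–26: ggt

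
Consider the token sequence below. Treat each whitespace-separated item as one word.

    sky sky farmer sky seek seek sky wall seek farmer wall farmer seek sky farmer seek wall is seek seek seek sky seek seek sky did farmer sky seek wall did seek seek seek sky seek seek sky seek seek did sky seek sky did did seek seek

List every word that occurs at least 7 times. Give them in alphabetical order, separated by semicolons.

seek; sky

Unigram counts meeting the condition (at least 7 times):
  seek: 21
  sky: 12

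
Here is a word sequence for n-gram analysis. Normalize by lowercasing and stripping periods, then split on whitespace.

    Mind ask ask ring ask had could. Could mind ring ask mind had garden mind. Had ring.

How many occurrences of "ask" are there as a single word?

4

Scanning the 17 tokens for "ask":
  position 2: ask
  position 3: ask
  position 5: ask
  position 11: ask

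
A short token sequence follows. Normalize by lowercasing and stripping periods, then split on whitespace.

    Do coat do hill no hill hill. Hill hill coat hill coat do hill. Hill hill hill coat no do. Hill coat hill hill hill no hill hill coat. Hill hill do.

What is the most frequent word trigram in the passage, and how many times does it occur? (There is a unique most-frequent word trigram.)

Trigram frequencies (highest first):
  hill hill hill: 5
  hill hill coat: 3
  hill coat hill: 3
  coat do hill: 2
  hill no hill: 2
  no hill hill: 2
  … (12 more, each ≤ 2)

"hill hill hill", 5 times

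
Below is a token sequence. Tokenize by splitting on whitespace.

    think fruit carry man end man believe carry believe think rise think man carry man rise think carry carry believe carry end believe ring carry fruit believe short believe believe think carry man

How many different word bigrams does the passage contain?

33 tokens → 32 bigram windows in total.
Repeated bigrams (each contributes count−1 duplicates):
  carry man: 3
  believe carry: 2
  believe think: 2
  carry believe: 2
  rise think: 2
  think carry: 2
7 duplicate windows → 32 − 7 = 25 distinct.

25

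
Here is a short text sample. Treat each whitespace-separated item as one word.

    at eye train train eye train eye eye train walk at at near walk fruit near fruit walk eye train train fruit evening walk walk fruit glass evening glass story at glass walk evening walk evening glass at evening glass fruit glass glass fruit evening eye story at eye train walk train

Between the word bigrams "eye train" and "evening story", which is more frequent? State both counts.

"eye train": 5 occurrences
"evening story": 0 occurrences

"eye train" (5 vs 0)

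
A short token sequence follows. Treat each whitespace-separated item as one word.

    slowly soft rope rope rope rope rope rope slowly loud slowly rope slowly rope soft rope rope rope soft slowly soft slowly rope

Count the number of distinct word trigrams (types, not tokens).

23 tokens → 21 trigram windows in total.
Repeated trigrams (each contributes count−1 duplicates):
  rope rope rope: 5
  soft rope rope: 2
5 duplicate windows → 21 − 5 = 16 distinct.

16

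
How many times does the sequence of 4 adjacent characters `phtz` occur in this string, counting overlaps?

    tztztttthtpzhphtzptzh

1

Sliding a length-4 window over the 21 characters (18 positions):
  position 14–17: phtz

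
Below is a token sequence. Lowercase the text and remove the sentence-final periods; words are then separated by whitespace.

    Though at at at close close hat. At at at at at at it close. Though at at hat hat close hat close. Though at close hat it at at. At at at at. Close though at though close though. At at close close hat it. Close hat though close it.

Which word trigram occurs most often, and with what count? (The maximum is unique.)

"at at at", 9 times

Trigram frequencies (highest first):
  at at at: 9
  close though at: 4
  though at at: 3
  at at close: 3
  at close close: 2
  close close hat: 2
  … (25 more, each ≤ 2)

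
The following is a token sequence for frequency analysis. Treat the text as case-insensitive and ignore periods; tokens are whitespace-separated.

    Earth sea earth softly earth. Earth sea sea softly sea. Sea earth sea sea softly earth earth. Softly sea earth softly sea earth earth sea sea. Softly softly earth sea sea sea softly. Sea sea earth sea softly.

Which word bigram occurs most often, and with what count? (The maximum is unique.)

Bigram frequencies (highest first):
  sea sea: 7
  earth sea: 6
  sea earth: 5
  sea softly: 5
  softly sea: 4
  earth softly: 3
  … (3 more, each ≤ 3)

"sea sea", 7 times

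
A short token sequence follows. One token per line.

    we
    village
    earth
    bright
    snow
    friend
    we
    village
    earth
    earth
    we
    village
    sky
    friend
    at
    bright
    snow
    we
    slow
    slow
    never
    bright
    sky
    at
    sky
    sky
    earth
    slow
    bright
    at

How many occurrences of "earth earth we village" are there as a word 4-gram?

Scanning the 27 overlapping 4-gram windows for "earth earth we village":
  position 9–12: earth earth we village

1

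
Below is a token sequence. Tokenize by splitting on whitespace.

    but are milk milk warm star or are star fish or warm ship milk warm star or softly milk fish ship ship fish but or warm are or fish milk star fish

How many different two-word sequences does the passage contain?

32 tokens → 31 bigram windows in total.
Repeated bigrams (each contributes count−1 duplicates):
  milk warm: 2
  or warm: 2
  star fish: 2
  star or: 2
  warm star: 2
5 duplicate windows → 31 − 5 = 26 distinct.

26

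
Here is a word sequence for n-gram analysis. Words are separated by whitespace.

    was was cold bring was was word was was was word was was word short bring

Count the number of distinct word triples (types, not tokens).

16 tokens → 14 trigram windows in total.
Repeated trigrams (each contributes count−1 duplicates):
  was was word: 3
  was word was: 2
  word was was: 2
4 duplicate windows → 14 − 4 = 10 distinct.

10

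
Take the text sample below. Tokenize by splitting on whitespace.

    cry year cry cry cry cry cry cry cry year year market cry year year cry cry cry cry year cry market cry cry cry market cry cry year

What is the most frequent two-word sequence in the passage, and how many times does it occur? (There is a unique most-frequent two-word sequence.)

Bigram frequencies (highest first):
  cry cry: 12
  cry year: 5
  year cry: 3
  market cry: 3
  year year: 2
  cry market: 2
  … (1 more, each ≤ 1)

"cry cry", 12 times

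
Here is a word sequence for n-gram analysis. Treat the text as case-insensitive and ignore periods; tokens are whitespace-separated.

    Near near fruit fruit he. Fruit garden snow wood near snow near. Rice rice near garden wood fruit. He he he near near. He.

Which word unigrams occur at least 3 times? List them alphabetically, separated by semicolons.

fruit; he; near

Unigram counts meeting the condition (at least 3 times):
  fruit: 4
  he: 5
  near: 7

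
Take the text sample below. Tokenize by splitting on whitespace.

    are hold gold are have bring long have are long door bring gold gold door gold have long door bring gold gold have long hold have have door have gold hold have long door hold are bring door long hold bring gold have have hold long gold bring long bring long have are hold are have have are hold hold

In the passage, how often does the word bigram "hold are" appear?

Scanning the 59 overlapping bigram windows for "hold are":
  position 35–36: hold are
  position 54–55: hold are

2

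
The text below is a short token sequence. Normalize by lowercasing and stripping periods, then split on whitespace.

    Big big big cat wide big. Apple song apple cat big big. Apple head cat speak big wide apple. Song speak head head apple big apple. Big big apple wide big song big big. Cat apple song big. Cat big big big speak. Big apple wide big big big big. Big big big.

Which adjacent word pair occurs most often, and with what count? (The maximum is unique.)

Bigram frequencies (highest first):
  big big: 13
  big apple: 5
  big cat: 3
  wide big: 3
  apple song: 3
  cat big: 2
  … (19 more, each ≤ 2)

"big big", 13 times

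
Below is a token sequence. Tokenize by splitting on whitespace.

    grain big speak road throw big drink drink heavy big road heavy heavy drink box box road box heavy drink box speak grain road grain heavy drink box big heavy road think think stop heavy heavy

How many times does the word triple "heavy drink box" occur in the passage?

3

Scanning the 34 overlapping trigram windows for "heavy drink box":
  position 13–15: heavy drink box
  position 19–21: heavy drink box
  position 26–28: heavy drink box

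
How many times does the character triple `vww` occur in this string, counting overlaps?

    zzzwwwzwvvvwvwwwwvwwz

Sliding a length-3 window over the 21 characters (19 positions):
  position 13–15: vww
  position 18–20: vww

2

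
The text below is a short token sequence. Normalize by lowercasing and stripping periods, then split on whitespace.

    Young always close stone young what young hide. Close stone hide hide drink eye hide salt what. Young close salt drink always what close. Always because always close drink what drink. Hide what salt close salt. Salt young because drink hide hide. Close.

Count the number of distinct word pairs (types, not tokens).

35

43 tokens → 42 bigram windows in total.
Repeated bigrams (each contributes count−1 duplicates):
  always close: 2
  close salt: 2
  close stone: 2
  drink hide: 2
  hide close: 2
  hide hide: 2
  what young: 2
7 duplicate windows → 42 − 7 = 35 distinct.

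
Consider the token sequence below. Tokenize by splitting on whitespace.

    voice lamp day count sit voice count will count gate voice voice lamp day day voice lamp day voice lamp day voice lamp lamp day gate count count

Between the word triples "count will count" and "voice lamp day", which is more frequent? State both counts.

"voice lamp day" (4 vs 1)

"count will count": 1 occurrence
"voice lamp day": 4 occurrences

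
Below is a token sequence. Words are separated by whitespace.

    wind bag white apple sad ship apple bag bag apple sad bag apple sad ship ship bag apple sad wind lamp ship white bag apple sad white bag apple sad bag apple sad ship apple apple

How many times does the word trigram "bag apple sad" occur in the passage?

Scanning the 34 overlapping trigram windows for "bag apple sad":
  position 9–11: bag apple sad
  position 12–14: bag apple sad
  position 17–19: bag apple sad
  position 24–26: bag apple sad
  position 28–30: bag apple sad
  position 31–33: bag apple sad

6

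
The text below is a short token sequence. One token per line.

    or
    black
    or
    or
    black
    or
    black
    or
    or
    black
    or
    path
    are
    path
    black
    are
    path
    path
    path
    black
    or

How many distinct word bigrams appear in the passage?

9

21 tokens → 20 bigram windows in total.
Repeated bigrams (each contributes count−1 duplicates):
  black or: 5
  or black: 4
  are path: 2
  or or: 2
  path black: 2
  path path: 2
11 duplicate windows → 20 − 11 = 9 distinct.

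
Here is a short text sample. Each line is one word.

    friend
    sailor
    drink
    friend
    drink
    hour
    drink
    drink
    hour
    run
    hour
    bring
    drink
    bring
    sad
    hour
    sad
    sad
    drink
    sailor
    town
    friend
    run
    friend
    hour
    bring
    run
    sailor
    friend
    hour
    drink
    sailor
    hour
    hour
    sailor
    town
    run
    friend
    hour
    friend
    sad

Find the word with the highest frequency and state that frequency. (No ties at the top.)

Unigram frequencies (highest first):
  hour: 9
  friend: 7
  drink: 7
  sailor: 5
  run: 4
  sad: 4
  … (2 more, each ≤ 3)

"hour", 9 times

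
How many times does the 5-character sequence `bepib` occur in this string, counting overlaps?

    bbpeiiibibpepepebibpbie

0

Sliding a length-5 window over the 23 characters (19 positions):
  (no match at any position)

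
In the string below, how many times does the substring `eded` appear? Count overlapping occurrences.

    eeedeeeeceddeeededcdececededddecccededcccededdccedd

Sliding a length-4 window over the 51 characters (48 positions):
  position 15–18: eded
  position 25–28: eded
  position 35–38: eded
  position 42–45: eded

4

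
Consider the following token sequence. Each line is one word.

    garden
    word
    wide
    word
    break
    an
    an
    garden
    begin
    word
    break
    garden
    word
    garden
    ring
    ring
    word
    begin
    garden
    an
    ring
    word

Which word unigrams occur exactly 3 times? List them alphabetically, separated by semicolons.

Unigram counts meeting the condition (exactly 3 times):
  an: 3
  ring: 3

an; ring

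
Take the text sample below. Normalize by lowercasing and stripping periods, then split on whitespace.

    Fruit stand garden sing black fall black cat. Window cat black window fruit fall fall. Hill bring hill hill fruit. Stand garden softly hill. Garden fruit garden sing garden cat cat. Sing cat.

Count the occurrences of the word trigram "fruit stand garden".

2

Scanning the 31 overlapping trigram windows for "fruit stand garden":
  position 1–3: fruit stand garden
  position 20–22: fruit stand garden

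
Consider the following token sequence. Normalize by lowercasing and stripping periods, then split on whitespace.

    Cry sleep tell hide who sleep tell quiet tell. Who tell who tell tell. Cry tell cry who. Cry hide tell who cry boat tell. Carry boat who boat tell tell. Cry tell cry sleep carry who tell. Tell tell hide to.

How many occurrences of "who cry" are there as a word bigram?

Scanning the 41 overlapping bigram windows for "who cry":
  position 18–19: who cry
  position 22–23: who cry

2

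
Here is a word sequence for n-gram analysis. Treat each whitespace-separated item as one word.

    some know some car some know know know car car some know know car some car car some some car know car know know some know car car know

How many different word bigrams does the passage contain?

9

29 tokens → 28 bigram windows in total.
Repeated bigrams (each contributes count−1 duplicates):
  car some: 4
  know car: 4
  know know: 4
  some know: 4
  car car: 3
  car know: 3
  some car: 3
  know some: 2
19 duplicate windows → 28 − 19 = 9 distinct.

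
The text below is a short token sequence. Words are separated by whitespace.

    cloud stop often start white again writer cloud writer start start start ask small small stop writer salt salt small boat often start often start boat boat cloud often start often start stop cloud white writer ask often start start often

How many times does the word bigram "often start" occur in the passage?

6

Scanning the 40 overlapping bigram windows for "often start":
  position 3–4: often start
  position 22–23: often start
  position 24–25: often start
  position 29–30: often start
  position 31–32: often start
  position 38–39: often start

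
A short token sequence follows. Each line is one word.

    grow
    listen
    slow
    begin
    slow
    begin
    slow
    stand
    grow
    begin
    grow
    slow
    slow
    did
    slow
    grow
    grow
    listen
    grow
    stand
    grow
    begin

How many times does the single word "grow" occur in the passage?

Scanning the 22 tokens for "grow":
  position 1: grow
  position 9: grow
  position 11: grow
  position 16: grow
  position 17: grow
  position 19: grow
  position 21: grow

7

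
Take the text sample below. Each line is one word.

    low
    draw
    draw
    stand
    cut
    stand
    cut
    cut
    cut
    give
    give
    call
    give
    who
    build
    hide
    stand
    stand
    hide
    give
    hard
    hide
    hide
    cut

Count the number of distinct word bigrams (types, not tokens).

21

24 tokens → 23 bigram windows in total.
Repeated bigrams (each contributes count−1 duplicates):
  cut cut: 2
  stand cut: 2
2 duplicate windows → 23 − 2 = 21 distinct.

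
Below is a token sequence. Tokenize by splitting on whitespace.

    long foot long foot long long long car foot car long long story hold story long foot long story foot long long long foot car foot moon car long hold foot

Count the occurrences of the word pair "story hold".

Scanning the 30 overlapping bigram windows for "story hold":
  position 13–14: story hold

1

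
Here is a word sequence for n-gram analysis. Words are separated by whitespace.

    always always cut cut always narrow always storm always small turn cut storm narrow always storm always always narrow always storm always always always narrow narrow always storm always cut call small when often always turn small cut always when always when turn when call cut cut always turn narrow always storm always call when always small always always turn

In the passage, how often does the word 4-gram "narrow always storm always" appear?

5

Scanning the 57 overlapping 4-gram windows for "narrow always storm always":
  position 6–9: narrow always storm always
  position 14–17: narrow always storm always
  position 19–22: narrow always storm always
  position 26–29: narrow always storm always
  position 50–53: narrow always storm always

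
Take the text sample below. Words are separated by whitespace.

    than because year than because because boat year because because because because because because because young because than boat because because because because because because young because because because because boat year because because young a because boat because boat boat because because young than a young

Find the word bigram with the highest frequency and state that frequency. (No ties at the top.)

Bigram frequencies (highest first):
  because because: 17
  because boat: 4
  because young: 4
  boat because: 3
  than because: 2
  boat year: 2
  … (12 more, each ≤ 2)

"because because", 17 times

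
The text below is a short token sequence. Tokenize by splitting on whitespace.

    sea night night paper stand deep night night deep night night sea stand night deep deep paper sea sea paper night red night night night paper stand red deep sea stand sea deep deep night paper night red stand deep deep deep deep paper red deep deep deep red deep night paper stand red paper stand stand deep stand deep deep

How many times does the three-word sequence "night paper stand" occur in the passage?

Scanning the 59 overlapping trigram windows for "night paper stand":
  position 3–5: night paper stand
  position 25–27: night paper stand
  position 51–53: night paper stand

3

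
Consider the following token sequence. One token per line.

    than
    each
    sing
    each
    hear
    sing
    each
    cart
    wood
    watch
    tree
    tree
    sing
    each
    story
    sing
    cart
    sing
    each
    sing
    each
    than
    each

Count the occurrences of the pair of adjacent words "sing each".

Scanning the 22 overlapping bigram windows for "sing each":
  position 3–4: sing each
  position 6–7: sing each
  position 13–14: sing each
  position 18–19: sing each
  position 20–21: sing each

5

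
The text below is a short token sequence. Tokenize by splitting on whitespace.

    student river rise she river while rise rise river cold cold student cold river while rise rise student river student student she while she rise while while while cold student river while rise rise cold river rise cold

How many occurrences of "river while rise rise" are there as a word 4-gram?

Scanning the 35 overlapping 4-gram windows for "river while rise rise":
  position 5–8: river while rise rise
  position 14–17: river while rise rise
  position 31–34: river while rise rise

3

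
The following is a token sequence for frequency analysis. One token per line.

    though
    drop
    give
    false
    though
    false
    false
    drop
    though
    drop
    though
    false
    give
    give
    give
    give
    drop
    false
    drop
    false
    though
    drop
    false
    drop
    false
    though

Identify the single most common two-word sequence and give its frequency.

Bigram frequencies (highest first):
  drop false: 4
  though drop: 3
  false though: 3
  false drop: 3
  give give: 3
  though false: 2
  … (6 more, each ≤ 2)

"drop false", 4 times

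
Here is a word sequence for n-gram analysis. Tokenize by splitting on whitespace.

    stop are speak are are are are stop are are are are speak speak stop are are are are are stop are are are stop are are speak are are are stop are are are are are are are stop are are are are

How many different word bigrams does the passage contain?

44 tokens → 43 bigram windows in total.
Repeated bigrams (each contributes count−1 duplicates):
  are are: 24
  stop are: 7
  are stop: 5
  are speak: 3
  speak are: 2
36 duplicate windows → 43 − 36 = 7 distinct.

7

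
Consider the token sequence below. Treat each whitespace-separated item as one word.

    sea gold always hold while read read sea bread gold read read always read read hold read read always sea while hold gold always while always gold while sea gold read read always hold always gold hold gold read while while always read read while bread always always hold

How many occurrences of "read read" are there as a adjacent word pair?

6

Scanning the 48 overlapping bigram windows for "read read":
  position 6–7: read read
  position 11–12: read read
  position 14–15: read read
  position 17–18: read read
  position 31–32: read read
  position 43–44: read read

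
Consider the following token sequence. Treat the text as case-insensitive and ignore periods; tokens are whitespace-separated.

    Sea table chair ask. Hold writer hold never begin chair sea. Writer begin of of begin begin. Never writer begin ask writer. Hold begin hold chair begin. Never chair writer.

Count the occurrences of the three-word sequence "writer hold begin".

1

Scanning the 28 overlapping trigram windows for "writer hold begin":
  position 22–24: writer hold begin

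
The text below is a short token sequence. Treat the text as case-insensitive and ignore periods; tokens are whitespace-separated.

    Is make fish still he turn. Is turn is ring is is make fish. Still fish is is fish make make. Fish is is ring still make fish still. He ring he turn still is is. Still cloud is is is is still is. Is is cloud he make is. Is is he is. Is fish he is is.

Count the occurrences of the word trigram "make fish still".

3

Scanning the 57 overlapping trigram windows for "make fish still":
  position 2–4: make fish still
  position 13–15: make fish still
  position 27–29: make fish still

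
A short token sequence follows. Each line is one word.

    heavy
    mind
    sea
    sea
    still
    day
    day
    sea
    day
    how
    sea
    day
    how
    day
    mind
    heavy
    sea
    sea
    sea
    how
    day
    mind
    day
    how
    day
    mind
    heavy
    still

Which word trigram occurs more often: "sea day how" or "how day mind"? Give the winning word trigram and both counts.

"sea day how": 2 occurrences
"how day mind": 3 occurrences

"how day mind" (3 vs 2)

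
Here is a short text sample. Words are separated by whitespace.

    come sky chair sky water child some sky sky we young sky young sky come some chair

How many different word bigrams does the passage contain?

15

17 tokens → 16 bigram windows in total.
Repeated bigrams (each contributes count−1 duplicates):
  young sky: 2
1 duplicate windows → 16 − 1 = 15 distinct.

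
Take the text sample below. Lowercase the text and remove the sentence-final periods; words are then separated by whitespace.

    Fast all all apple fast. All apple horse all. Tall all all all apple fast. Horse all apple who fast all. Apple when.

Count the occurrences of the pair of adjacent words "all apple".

Scanning the 22 overlapping bigram windows for "all apple":
  position 3–4: all apple
  position 6–7: all apple
  position 13–14: all apple
  position 17–18: all apple
  position 21–22: all apple

5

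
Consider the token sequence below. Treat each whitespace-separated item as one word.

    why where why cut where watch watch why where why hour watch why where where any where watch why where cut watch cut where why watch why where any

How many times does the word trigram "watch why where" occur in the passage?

Scanning the 27 overlapping trigram windows for "watch why where":
  position 7–9: watch why where
  position 12–14: watch why where
  position 18–20: watch why where
  position 26–28: watch why where

4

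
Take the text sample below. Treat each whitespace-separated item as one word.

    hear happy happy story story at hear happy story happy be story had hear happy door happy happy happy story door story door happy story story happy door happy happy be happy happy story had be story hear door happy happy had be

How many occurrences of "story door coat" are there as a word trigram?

0

Scanning the 41 overlapping trigram windows for "story door coat":
  (none found)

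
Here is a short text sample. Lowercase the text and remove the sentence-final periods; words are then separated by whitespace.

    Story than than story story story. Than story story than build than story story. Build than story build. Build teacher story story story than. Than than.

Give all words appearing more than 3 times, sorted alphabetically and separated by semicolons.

build; story; than

Unigram counts meeting the condition (more than 3 times):
  build: 4
  story: 12
  than: 9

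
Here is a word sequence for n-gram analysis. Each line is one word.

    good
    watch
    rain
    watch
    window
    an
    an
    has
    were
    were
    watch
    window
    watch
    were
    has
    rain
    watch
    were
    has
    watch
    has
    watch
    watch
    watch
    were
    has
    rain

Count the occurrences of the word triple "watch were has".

3

Scanning the 25 overlapping trigram windows for "watch were has":
  position 13–15: watch were has
  position 17–19: watch were has
  position 24–26: watch were has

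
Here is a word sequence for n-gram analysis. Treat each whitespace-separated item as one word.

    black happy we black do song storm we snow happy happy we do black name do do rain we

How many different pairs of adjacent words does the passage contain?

19 tokens → 18 bigram windows in total.
Repeated bigrams (each contributes count−1 duplicates):
  happy we: 2
1 duplicate windows → 18 − 1 = 17 distinct.

17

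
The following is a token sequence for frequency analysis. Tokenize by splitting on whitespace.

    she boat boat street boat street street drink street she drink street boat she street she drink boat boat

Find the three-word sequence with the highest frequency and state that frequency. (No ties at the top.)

"street she drink", 2 times

Trigram frequencies (highest first):
  street she drink: 2
  she boat boat: 1
  boat boat street: 1
  boat street boat: 1
  street boat street: 1
  boat street street: 1
  … (10 more, each ≤ 1)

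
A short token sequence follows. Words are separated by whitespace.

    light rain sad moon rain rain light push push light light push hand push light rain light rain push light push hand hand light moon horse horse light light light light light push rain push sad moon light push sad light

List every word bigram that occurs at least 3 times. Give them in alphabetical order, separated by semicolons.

light light; light push; light rain; push light

Bigram counts meeting the condition (at least 3 times):
  light light: 5
  light push: 5
  light rain: 3
  push light: 3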